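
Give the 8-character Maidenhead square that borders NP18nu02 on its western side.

Longitude extended square 0; −1 → -1, wraps to 9, carry into subsquare.
Longitude subsquare n = 13; −1 → 12 = m.
The latitude characters are unchanged.

NP18mu92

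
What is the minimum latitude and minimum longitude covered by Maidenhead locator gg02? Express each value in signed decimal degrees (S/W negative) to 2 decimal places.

-28.00, -60.00

Field G=6, G=6: +6·20° lon, +6·10° lat → SW at lon -60°, lat -30°.
Square 0, 2: +0·2° lon, +2·1° lat → SW at lon -60°, lat -28°.
latitude -28.00, longitude -60.00.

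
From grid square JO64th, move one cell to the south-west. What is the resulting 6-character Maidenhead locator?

JO64sg

Longitude subsquare t = 19; −1 → 18 = s.
Latitude subsquare h = 7; −1 → 6 = g.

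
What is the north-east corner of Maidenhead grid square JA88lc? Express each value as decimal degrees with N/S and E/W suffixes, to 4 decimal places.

81.8750° S, 17.0000° E

Field J=9, A=0: +9·20° lon, +0·10° lat → SW at lon 0°, lat -90°.
Square 8, 8: +8·2° lon, +8·1° lat → SW at lon 16°, lat -82°.
Subsquare l=11, c=2: +11·0.0833333° lon, +2·0.0416667° lat → SW at lon 16.9167°, lat -81.9167°.
Cell spans 0.0833333° lon × 0.0416667° lat. NE corner is SW corner plus one full cell.
latitude 81.8750° S, longitude 17.0000° E.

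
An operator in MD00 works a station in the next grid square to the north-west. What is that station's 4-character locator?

Longitude square 0; −1 → -1, wraps to 9, carry into field.
Longitude field M = 12; −1 → 11 = L.
Latitude square 0; +1 → 1.

LD91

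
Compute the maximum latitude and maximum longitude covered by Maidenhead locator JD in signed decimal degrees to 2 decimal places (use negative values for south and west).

-50.00, 20.00

Field J=9, D=3: +9·20° lon, +3·10° lat → SW at lon 0°, lat -60°.
Cell spans 20° lon × 10° lat. NE corner is SW corner plus one full cell.
latitude -50.00, longitude 20.00.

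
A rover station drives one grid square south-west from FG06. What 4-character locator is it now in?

Longitude square 0; −1 → -1, wraps to 9, carry into field.
Longitude field F = 5; −1 → 4 = E.
Latitude square 6; −1 → 5.

EG95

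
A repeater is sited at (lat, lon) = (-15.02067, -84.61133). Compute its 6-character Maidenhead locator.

EH74qx

Offset from 180°W / 90°S: lon 95.3887°, lat 74.9793°.
Field (20°×10°, letters A–R): 95.3887/20 → 4 → E, 74.9793/10 → 7 → H; chars EH.
Square (2°×1°, digits 0–9): 15.3887/2 → 7, 4.9793/1 → 4; chars 74.
Subsquare (5′×2.5′, letters a–x): 1.3887/0.0833333 → 16 → q, 0.9793/0.0416667 → 23 → x; chars qx.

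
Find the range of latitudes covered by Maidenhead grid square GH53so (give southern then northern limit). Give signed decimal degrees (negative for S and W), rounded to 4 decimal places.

Field G=6, H=7: +6·20° lon, +7·10° lat → SW at lon -60°, lat -20°.
Square 5, 3: +5·2° lon, +3·1° lat → SW at lon -50°, lat -17°.
Subsquare s=18, o=14: +18·0.0833333° lon, +14·0.0416667° lat → SW at lon -48.5°, lat -16.4167°.
Cell spans 0.0833333° lon × 0.0416667° lat.
south -16.4167, north -16.3750.

-16.4167, -16.3750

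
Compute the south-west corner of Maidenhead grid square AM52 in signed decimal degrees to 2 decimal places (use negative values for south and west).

32.00, -170.00

Field A=0, M=12: +0·20° lon, +12·10° lat → SW at lon -180°, lat 30°.
Square 5, 2: +5·2° lon, +2·1° lat → SW at lon -170°, lat 32°.
latitude 32.00, longitude -170.00.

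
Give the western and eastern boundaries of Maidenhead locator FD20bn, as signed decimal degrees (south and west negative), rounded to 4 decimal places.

-75.9167, -75.8333

Field F=5, D=3: +5·20° lon, +3·10° lat → SW at lon -80°, lat -60°.
Square 2, 0: +2·2° lon, +0·1° lat → SW at lon -76°, lat -60°.
Subsquare b=1, n=13: +1·0.0833333° lon, +13·0.0416667° lat → SW at lon -75.9167°, lat -59.4583°.
Cell spans 0.0833333° lon × 0.0416667° lat.
west -75.9167, east -75.8333.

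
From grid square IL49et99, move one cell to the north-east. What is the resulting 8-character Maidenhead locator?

IL49fu00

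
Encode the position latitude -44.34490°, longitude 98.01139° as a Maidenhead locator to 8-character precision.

NE95ap17

Shift to the Maidenhead origin (180°W, 90°S): lon 278.01139, lat 45.65510.
Field: lon ⌊278.01139/20⌋ = 13 → N; lat ⌊45.65510/10⌋ = 4 → E.
Square: lon ⌊18.01139/2⌋ = 9; lat ⌊5.65510/1⌋ = 5.
Subsquare: lon ⌊0.01139/0.0833333⌋ = 0 → a; lat ⌊0.65510/0.0416667⌋ = 15 → p.
Extended square: lon ⌊0.01139/0.00833333⌋ = 1; lat ⌊0.03010/0.00416667⌋ = 7.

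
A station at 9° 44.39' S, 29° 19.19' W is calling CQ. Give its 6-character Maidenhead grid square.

HI50ig

Shift to the Maidenhead origin (180°W, 90°S): lon 150.6802, lat 80.2602.
Field: lon ⌊150.6802/20⌋ = 7 → H; lat ⌊80.2602/10⌋ = 8 → I.
Square: lon ⌊10.6802/2⌋ = 5; lat ⌊0.2602/1⌋ = 0.
Subsquare: lon ⌊0.6802/0.0833333⌋ = 8 → i; lat ⌊0.2602/0.0416667⌋ = 6 → g.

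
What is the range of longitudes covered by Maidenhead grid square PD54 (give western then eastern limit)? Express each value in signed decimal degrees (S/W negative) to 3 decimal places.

130.000, 132.000

Field P=15, D=3: +15·20° lon, +3·10° lat → SW at lon 120°, lat -60°.
Square 5, 4: +5·2° lon, +4·1° lat → SW at lon 130°, lat -56°.
Cell spans 2° lon × 1° lat.
west 130.000, east 132.000.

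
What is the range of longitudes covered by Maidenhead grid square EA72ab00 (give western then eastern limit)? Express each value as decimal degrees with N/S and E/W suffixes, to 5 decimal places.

Field E=4, A=0: +4·20° lon, +0·10° lat → SW at lon -100°, lat -90°.
Square 7, 2: +7·2° lon, +2·1° lat → SW at lon -86°, lat -88°.
Subsquare a=0, b=1: +0·0.0833333° lon, +1·0.0416667° lat → SW at lon -86°, lat -87.9583°.
Extended square 0, 0: +0·0.00833333° lon, +0·0.00416667° lat → SW at lon -86°, lat -87.9583°.
Cell spans 0.00833333° lon × 0.00416667° lat.
west 86.00000° W, east 85.99167° W.

86.00000° W, 85.99167° W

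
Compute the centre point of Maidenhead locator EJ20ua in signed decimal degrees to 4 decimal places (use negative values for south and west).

0.0208, -94.2917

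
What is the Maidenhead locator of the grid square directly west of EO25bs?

Longitude subsquare b = 1; −1 → 0 = a.
The latitude characters are unchanged.

EO25as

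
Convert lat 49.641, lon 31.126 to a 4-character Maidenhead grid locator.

KN59

Offset from 180°W / 90°S: lon 211.13°, lat 139.64°.
Field: lon ⌊211.13/20⌋ = 10 → K; lat ⌊139.64/10⌋ = 13 → N.
Square: lon ⌊11.13/2⌋ = 5; lat ⌊9.64/1⌋ = 9.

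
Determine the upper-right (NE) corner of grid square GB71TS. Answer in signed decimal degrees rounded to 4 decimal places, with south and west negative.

-78.2083, -44.3333

Field G=6, B=1: +6·20° lon, +1·10° lat → SW at lon -60°, lat -80°.
Square 7, 1: +7·2° lon, +1·1° lat → SW at lon -46°, lat -79°.
Subsquare t=19, s=18: +19·0.0833333° lon, +18·0.0416667° lat → SW at lon -44.4167°, lat -78.25°.
Cell spans 0.0833333° lon × 0.0416667° lat. NE corner is SW corner plus one full cell.
latitude -78.2083, longitude -44.3333.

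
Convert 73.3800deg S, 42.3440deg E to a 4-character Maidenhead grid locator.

LB16

Offset from 180°W / 90°S: lon 222.34°, lat 16.62°.
Field (20°×10°, letters A–R): lon ⌊222.34/20⌋ = 11 → L; lat ⌊16.62/10⌋ = 1 → B.
Square (2°×1°, digits 0–9): lon ⌊2.34/2⌋ = 1; lat ⌊6.62/1⌋ = 6.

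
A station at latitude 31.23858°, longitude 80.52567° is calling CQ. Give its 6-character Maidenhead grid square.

NM01gf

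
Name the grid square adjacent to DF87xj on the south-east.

Longitude subsquare x = 23; +1 → 24, wraps to 0 = a, carry into square.
Longitude square 8; +1 → 9.
Latitude subsquare j = 9; −1 → 8 = i.

DF97ai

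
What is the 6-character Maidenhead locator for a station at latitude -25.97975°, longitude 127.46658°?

PG34ra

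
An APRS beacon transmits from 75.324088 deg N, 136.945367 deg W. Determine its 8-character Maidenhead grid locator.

CQ15mh67

Offset from 180°W / 90°S: lon 43.05463°, lat 165.32409°.
Field: lon ⌊43.05463/20⌋ = 2 → C; lat ⌊165.32409/10⌋ = 16 → Q.
Square: lon ⌊3.05463/2⌋ = 1; lat ⌊5.32409/1⌋ = 5.
Subsquare: lon ⌊1.05463/0.0833333⌋ = 12 → m; lat ⌊0.32409/0.0416667⌋ = 7 → h.
Extended square: lon ⌊0.05463/0.00833333⌋ = 6; lat ⌊0.03242/0.00416667⌋ = 7.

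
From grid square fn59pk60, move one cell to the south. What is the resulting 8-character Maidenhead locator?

FN59pj69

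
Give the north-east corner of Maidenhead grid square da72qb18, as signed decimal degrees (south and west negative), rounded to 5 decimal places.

-87.92083, -104.65000

Field D=3, A=0: +3·20° lon, +0·10° lat → SW at lon -120°, lat -90°.
Square 7, 2: +7·2° lon, +2·1° lat → SW at lon -106°, lat -88°.
Subsquare q=16, b=1: +16·0.0833333° lon, +1·0.0416667° lat → SW at lon -104.667°, lat -87.9583°.
Extended square 1, 8: +1·0.00833333° lon, +8·0.00416667° lat → SW at lon -104.658°, lat -87.925°.
Cell spans 0.00833333° lon × 0.00416667° lat. NE corner is SW corner plus one full cell.
latitude -87.92083, longitude -104.65000.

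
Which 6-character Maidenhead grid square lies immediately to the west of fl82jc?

FL82ic

Longitude subsquare j = 9; −1 → 8 = i.
The latitude characters are unchanged.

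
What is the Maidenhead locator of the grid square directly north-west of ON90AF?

Longitude subsquare a = 0; −1 → -1, wraps to 23 = x, carry into square.
Longitude square 9; −1 → 8.
Latitude subsquare f = 5; +1 → 6 = g.

ON80xg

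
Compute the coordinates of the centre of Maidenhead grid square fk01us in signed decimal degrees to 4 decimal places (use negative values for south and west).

11.7708, -78.2917

Field F=5, K=10: +5·20° lon, +10·10° lat → SW at lon -80°, lat 10°.
Square 0, 1: +0·2° lon, +1·1° lat → SW at lon -80°, lat 11°.
Subsquare u=20, s=18: +20·0.0833333° lon, +18·0.0416667° lat → SW at lon -78.3333°, lat 11.75°.
Cell spans 0.0833333° lon × 0.0416667° lat. Centre is SW corner plus half of each.
latitude 11.7708, longitude -78.2917.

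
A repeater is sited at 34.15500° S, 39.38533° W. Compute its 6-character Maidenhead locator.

HF05hu

Add 180° to longitude and 90° to latitude: 140.6147, 55.8450.
Field: 140.6147/20 → 7 → H, 55.8450/10 → 5 → F; chars HF.
Square: 0.6147/2 → 0, 5.8450/1 → 5; chars 05.
Subsquare: 0.6147/0.0833333 → 7 → h, 0.8450/0.0416667 → 20 → u; chars hu.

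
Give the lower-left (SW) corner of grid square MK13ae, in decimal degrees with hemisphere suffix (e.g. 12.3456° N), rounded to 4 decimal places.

13.1667° N, 62.0000° E

Field M=12, K=10: +12·20° lon, +10·10° lat → SW at lon 60°, lat 10°.
Square 1, 3: +1·2° lon, +3·1° lat → SW at lon 62°, lat 13°.
Subsquare a=0, e=4: +0·0.0833333° lon, +4·0.0416667° lat → SW at lon 62°, lat 13.1667°.
latitude 13.1667° N, longitude 62.0000° E.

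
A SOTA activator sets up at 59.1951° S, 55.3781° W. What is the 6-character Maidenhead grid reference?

GD20ht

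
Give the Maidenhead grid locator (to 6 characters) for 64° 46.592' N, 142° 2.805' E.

Add 180° to longitude and 90° to latitude: 322.0467, 154.7765.
Field: lon ⌊322.0467/20⌋ = 16 → Q; lat ⌊154.7765/10⌋ = 15 → P.
Square: lon ⌊2.0467/2⌋ = 1; lat ⌊4.7765/1⌋ = 4.
Subsquare: lon ⌊0.0467/0.0833333⌋ = 0 → a; lat ⌊0.7765/0.0416667⌋ = 18 → s.

QP14as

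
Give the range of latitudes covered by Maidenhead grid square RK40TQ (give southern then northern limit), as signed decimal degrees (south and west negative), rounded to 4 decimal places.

10.6667, 10.7083

Field R=17, K=10: +17·20° lon, +10·10° lat → SW at lon 160°, lat 10°.
Square 4, 0: +4·2° lon, +0·1° lat → SW at lon 168°, lat 10°.
Subsquare t=19, q=16: +19·0.0833333° lon, +16·0.0416667° lat → SW at lon 169.583°, lat 10.6667°.
Cell spans 0.0833333° lon × 0.0416667° lat.
south 10.6667, north 10.7083.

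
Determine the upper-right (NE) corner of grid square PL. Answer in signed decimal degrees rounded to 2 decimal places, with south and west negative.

30.00, 140.00

Field P=15, L=11: +15·20° lon, +11·10° lat → SW at lon 120°, lat 20°.
Cell spans 20° lon × 10° lat. NE corner is SW corner plus one full cell.
latitude 30.00, longitude 140.00.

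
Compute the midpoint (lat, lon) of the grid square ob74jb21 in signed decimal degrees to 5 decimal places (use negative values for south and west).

Field O=14, B=1: +14·20° lon, +1·10° lat → SW at lon 100°, lat -80°.
Square 7, 4: +7·2° lon, +4·1° lat → SW at lon 114°, lat -76°.
Subsquare j=9, b=1: +9·0.0833333° lon, +1·0.0416667° lat → SW at lon 114.75°, lat -75.9583°.
Extended square 2, 1: +2·0.00833333° lon, +1·0.00416667° lat → SW at lon 114.767°, lat -75.9542°.
Cell spans 0.00833333° lon × 0.00416667° lat. Centre is SW corner plus half of each.
latitude -75.95208, longitude 114.77083.

-75.95208, 114.77083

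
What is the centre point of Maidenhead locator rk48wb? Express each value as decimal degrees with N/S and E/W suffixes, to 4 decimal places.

Field R=17, K=10: +17·20° lon, +10·10° lat → SW at lon 160°, lat 10°.
Square 4, 8: +4·2° lon, +8·1° lat → SW at lon 168°, lat 18°.
Subsquare w=22, b=1: +22·0.0833333° lon, +1·0.0416667° lat → SW at lon 169.833°, lat 18.0417°.
Cell spans 0.0833333° lon × 0.0416667° lat. Centre is SW corner plus half of each.
latitude 18.0625° N, longitude 169.8750° E.

18.0625° N, 169.8750° E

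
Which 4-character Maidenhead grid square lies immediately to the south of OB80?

Latitude square 0; −1 → -1, wraps to 9, carry into field.
Latitude field B = 1; −1 → 0 = A.
The longitude characters are unchanged.

OA89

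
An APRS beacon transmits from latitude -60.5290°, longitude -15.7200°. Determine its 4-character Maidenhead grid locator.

Offset from 180°W / 90°S: lon 164.28°, lat 29.47°.
Field: lon ⌊164.28/20⌋ = 8 → I; lat ⌊29.47/10⌋ = 2 → C.
Square: lon ⌊4.28/2⌋ = 2; lat ⌊9.47/1⌋ = 9.

IC29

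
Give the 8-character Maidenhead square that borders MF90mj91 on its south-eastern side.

MF90nj00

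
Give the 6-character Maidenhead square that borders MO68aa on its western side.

Longitude subsquare a = 0; −1 → -1, wraps to 23 = x, carry into square.
Longitude square 6; −1 → 5.
The latitude characters are unchanged.

MO58xa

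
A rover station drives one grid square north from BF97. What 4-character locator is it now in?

Latitude square 7; +1 → 8.
The longitude characters are unchanged.

BF98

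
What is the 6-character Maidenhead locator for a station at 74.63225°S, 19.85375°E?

JB95wi

Add 180° to longitude and 90° to latitude: 199.8537, 15.3678.
Field: lon ⌊199.8537/20⌋ = 9 → J; lat ⌊15.3678/10⌋ = 1 → B.
Square: lon ⌊19.8537/2⌋ = 9; lat ⌊5.3678/1⌋ = 5.
Subsquare: lon ⌊1.8537/0.0833333⌋ = 22 → w; lat ⌊0.3678/0.0416667⌋ = 8 → i.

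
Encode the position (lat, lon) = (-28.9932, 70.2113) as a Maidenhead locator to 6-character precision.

MG51ca

Add 180° to longitude and 90° to latitude: 250.2113, 61.0068.
Field: 250.2113/20 → 12 → M, 61.0068/10 → 6 → G; chars MG.
Square: 10.2113/2 → 5, 1.0068/1 → 1; chars 51.
Subsquare: 0.2113/0.0833333 → 2 → c, 0.0068/0.0416667 → 0 → a; chars ca.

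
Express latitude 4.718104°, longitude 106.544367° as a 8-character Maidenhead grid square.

OJ34gr52

Shift to the Maidenhead origin (180°W, 90°S): lon 286.54437, lat 94.71810.
Field: 286.54437/20 → 14 → O, 94.71810/10 → 9 → J; chars OJ.
Square: 6.54437/2 → 3, 4.71810/1 → 4; chars 34.
Subsquare: 0.54437/0.0833333 → 6 → g, 0.71810/0.0416667 → 17 → r; chars gr.
Extended square: 0.04437/0.00833333 → 5, 0.00977/0.00416667 → 2; chars 52.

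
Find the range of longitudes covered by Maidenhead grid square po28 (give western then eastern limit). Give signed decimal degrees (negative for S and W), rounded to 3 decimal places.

Field P=15, O=14: +15·20° lon, +14·10° lat → SW at lon 120°, lat 50°.
Square 2, 8: +2·2° lon, +8·1° lat → SW at lon 124°, lat 58°.
Cell spans 2° lon × 1° lat.
west 124.000, east 126.000.

124.000, 126.000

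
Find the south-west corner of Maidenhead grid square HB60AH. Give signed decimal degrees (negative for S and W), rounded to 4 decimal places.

Field H=7, B=1: +7·20° lon, +1·10° lat → SW at lon -40°, lat -80°.
Square 6, 0: +6·2° lon, +0·1° lat → SW at lon -28°, lat -80°.
Subsquare a=0, h=7: +0·0.0833333° lon, +7·0.0416667° lat → SW at lon -28°, lat -79.7083°.
latitude -79.7083, longitude -28.0000.

-79.7083, -28.0000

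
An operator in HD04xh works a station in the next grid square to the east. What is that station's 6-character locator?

Longitude subsquare x = 23; +1 → 24, wraps to 0 = a, carry into square.
Longitude square 0; +1 → 1.
The latitude characters are unchanged.

HD14ah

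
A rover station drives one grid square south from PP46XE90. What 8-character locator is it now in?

PP46xd99

Latitude extended square 0; −1 → -1, wraps to 9, carry into subsquare.
Latitude subsquare e = 4; −1 → 3 = d.
The longitude characters are unchanged.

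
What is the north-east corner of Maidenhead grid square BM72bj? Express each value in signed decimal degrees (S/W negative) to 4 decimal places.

32.4167, -145.8333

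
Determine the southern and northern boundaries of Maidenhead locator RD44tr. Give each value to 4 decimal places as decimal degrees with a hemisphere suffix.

Field R=17, D=3: +17·20° lon, +3·10° lat → SW at lon 160°, lat -60°.
Square 4, 4: +4·2° lon, +4·1° lat → SW at lon 168°, lat -56°.
Subsquare t=19, r=17: +19·0.0833333° lon, +17·0.0416667° lat → SW at lon 169.583°, lat -55.2917°.
Cell spans 0.0833333° lon × 0.0416667° lat.
south 55.2917° S, north 55.2500° S.

55.2917° S, 55.2500° S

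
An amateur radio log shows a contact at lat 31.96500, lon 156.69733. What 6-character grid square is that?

Add 180° to longitude and 90° to latitude: 336.6973, 121.9650.
Field: lon ⌊336.6973/20⌋ = 16 → Q; lat ⌊121.9650/10⌋ = 12 → M.
Square: lon ⌊16.6973/2⌋ = 8; lat ⌊1.9650/1⌋ = 1.
Subsquare: lon ⌊0.6973/0.0833333⌋ = 8 → i; lat ⌊0.9650/0.0416667⌋ = 23 → x.

QM81ix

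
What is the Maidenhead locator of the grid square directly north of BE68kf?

BE68kg

Latitude subsquare f = 5; +1 → 6 = g.
The longitude characters are unchanged.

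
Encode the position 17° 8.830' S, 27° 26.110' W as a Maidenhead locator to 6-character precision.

HH62gu

Offset from 180°W / 90°S: lon 152.5648°, lat 72.8528°.
Field (20°×10°, letters A–R): lon ⌊152.5648/20⌋ = 7 → H; lat ⌊72.8528/10⌋ = 7 → H.
Square (2°×1°, digits 0–9): lon ⌊12.5648/2⌋ = 6; lat ⌊2.8528/1⌋ = 2.
Subsquare (5′×2.5′, letters a–x): lon ⌊0.5648/0.0833333⌋ = 6 → g; lat ⌊0.8528/0.0416667⌋ = 20 → u.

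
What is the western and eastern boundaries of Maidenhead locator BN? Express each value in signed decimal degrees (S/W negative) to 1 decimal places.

Field B=1, N=13: +1·20° lon, +13·10° lat → SW at lon -160°, lat 40°.
Cell spans 20° lon × 10° lat.
west -160.0, east -140.0.

-160.0, -140.0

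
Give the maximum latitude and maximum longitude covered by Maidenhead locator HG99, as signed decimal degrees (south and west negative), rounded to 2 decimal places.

-20.00, -20.00

Field H=7, G=6: +7·20° lon, +6·10° lat → SW at lon -40°, lat -30°.
Square 9, 9: +9·2° lon, +9·1° lat → SW at lon -22°, lat -21°.
Cell spans 2° lon × 1° lat. NE corner is SW corner plus one full cell.
latitude -20.00, longitude -20.00.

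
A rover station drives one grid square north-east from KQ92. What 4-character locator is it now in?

Longitude square 9; +1 → 10, wraps to 0, carry into field.
Longitude field K = 10; +1 → 11 = L.
Latitude square 2; +1 → 3.

LQ03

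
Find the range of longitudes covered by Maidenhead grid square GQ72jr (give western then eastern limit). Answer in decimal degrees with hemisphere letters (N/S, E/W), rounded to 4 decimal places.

45.2500° W, 45.1667° W

Field G=6, Q=16: +6·20° lon, +16·10° lat → SW at lon -60°, lat 70°.
Square 7, 2: +7·2° lon, +2·1° lat → SW at lon -46°, lat 72°.
Subsquare j=9, r=17: +9·0.0833333° lon, +17·0.0416667° lat → SW at lon -45.25°, lat 72.7083°.
Cell spans 0.0833333° lon × 0.0416667° lat.
west 45.2500° W, east 45.1667° W.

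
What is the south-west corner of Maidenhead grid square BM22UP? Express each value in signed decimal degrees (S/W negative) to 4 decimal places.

32.6250, -154.3333

Field B=1, M=12: +1·20° lon, +12·10° lat → SW at lon -160°, lat 30°.
Square 2, 2: +2·2° lon, +2·1° lat → SW at lon -156°, lat 32°.
Subsquare u=20, p=15: +20·0.0833333° lon, +15·0.0416667° lat → SW at lon -154.333°, lat 32.625°.
latitude 32.6250, longitude -154.3333.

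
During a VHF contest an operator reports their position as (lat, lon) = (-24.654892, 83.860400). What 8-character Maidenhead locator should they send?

NG15wi32

Shift to the Maidenhead origin (180°W, 90°S): lon 263.86040, lat 65.34511.
Field (20°×10°, letters A–R): 263.86040/20 → 13 → N, 65.34511/10 → 6 → G; chars NG.
Square (2°×1°, digits 0–9): 3.86040/2 → 1, 5.34511/1 → 5; chars 15.
Subsquare (5′×2.5′, letters a–x): 1.86040/0.0833333 → 22 → w, 0.34511/0.0416667 → 8 → i; chars wi.
Extended square (30″×15″, digits 0–9): 0.02707/0.00833333 → 3, 0.01177/0.00416667 → 2; chars 32.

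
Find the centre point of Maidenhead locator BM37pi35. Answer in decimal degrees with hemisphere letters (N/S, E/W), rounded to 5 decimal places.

37.35625° N, 152.72083° W

Field B=1, M=12: +1·20° lon, +12·10° lat → SW at lon -160°, lat 30°.
Square 3, 7: +3·2° lon, +7·1° lat → SW at lon -154°, lat 37°.
Subsquare p=15, i=8: +15·0.0833333° lon, +8·0.0416667° lat → SW at lon -152.75°, lat 37.3333°.
Extended square 3, 5: +3·0.00833333° lon, +5·0.00416667° lat → SW at lon -152.725°, lat 37.3542°.
Cell spans 0.00833333° lon × 0.00416667° lat. Centre is SW corner plus half of each.
latitude 37.35625° N, longitude 152.72083° W.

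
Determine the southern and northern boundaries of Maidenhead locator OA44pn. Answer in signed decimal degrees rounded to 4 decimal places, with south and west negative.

Field O=14, A=0: +14·20° lon, +0·10° lat → SW at lon 100°, lat -90°.
Square 4, 4: +4·2° lon, +4·1° lat → SW at lon 108°, lat -86°.
Subsquare p=15, n=13: +15·0.0833333° lon, +13·0.0416667° lat → SW at lon 109.25°, lat -85.4583°.
Cell spans 0.0833333° lon × 0.0416667° lat.
south -85.4583, north -85.4167.

-85.4583, -85.4167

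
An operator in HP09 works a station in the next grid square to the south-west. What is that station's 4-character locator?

GP98

Longitude square 0; −1 → -1, wraps to 9, carry into field.
Longitude field H = 7; −1 → 6 = G.
Latitude square 9; −1 → 8.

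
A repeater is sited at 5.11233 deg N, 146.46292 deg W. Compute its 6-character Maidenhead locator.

BJ65sc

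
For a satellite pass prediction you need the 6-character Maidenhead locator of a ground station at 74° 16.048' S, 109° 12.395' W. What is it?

DB55jr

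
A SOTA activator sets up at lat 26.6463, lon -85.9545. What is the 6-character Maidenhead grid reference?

EL76ap

Offset from 180°W / 90°S: lon 94.0455°, lat 116.6463°.
Field (20°×10°, letters A–R): lon ⌊94.0455/20⌋ = 4 → E; lat ⌊116.6463/10⌋ = 11 → L.
Square (2°×1°, digits 0–9): lon ⌊14.0455/2⌋ = 7; lat ⌊6.6463/1⌋ = 6.
Subsquare (5′×2.5′, letters a–x): lon ⌊0.0455/0.0833333⌋ = 0 → a; lat ⌊0.6463/0.0416667⌋ = 15 → p.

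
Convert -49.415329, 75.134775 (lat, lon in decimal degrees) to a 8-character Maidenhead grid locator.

Add 180° to longitude and 90° to latitude: 255.13477, 40.58467.
Field (20°×10°, letters A–R): lon ⌊255.13477/20⌋ = 12 → M; lat ⌊40.58467/10⌋ = 4 → E.
Square (2°×1°, digits 0–9): lon ⌊15.13477/2⌋ = 7; lat ⌊0.58467/1⌋ = 0.
Subsquare (5′×2.5′, letters a–x): lon ⌊1.13477/0.0833333⌋ = 13 → n; lat ⌊0.58467/0.0416667⌋ = 14 → o.
Extended square (30″×15″, digits 0–9): lon ⌊0.05144/0.00833333⌋ = 6; lat ⌊0.00134/0.00416667⌋ = 0.

ME70no60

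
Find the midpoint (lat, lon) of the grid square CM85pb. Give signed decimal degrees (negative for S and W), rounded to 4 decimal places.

35.0625, -122.7083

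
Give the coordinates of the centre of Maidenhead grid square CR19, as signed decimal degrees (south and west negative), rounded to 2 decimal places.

89.50, -137.00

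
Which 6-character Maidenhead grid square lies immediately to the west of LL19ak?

LL09xk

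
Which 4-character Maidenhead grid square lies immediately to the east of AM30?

AM40

Longitude square 3; +1 → 4.
The latitude characters are unchanged.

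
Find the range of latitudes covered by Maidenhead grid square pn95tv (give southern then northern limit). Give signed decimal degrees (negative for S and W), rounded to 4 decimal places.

45.8750, 45.9167

Field P=15, N=13: +15·20° lon, +13·10° lat → SW at lon 120°, lat 40°.
Square 9, 5: +9·2° lon, +5·1° lat → SW at lon 138°, lat 45°.
Subsquare t=19, v=21: +19·0.0833333° lon, +21·0.0416667° lat → SW at lon 139.583°, lat 45.875°.
Cell spans 0.0833333° lon × 0.0416667° lat.
south 45.8750, north 45.9167.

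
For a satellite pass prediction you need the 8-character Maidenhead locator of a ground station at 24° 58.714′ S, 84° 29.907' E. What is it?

NG25fa95

Shift to the Maidenhead origin (180°W, 90°S): lon 264.49845, lat 65.02143.
Field: lon ⌊264.49845/20⌋ = 13 → N; lat ⌊65.02143/10⌋ = 6 → G.
Square: lon ⌊4.49845/2⌋ = 2; lat ⌊5.02143/1⌋ = 5.
Subsquare: lon ⌊0.49845/0.0833333⌋ = 5 → f; lat ⌊0.02143/0.0416667⌋ = 0 → a.
Extended square: lon ⌊0.08178/0.00833333⌋ = 9; lat ⌊0.02143/0.00416667⌋ = 5.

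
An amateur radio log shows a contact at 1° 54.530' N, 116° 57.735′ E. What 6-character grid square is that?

OJ81lv

Shift to the Maidenhead origin (180°W, 90°S): lon 296.9622, lat 91.9088.
Field (20°×10°, letters A–R): 296.9622/20 → 14 → O, 91.9088/10 → 9 → J; chars OJ.
Square (2°×1°, digits 0–9): 16.9622/2 → 8, 1.9088/1 → 1; chars 81.
Subsquare (5′×2.5′, letters a–x): 0.9622/0.0833333 → 11 → l, 0.9088/0.0416667 → 21 → v; chars lv.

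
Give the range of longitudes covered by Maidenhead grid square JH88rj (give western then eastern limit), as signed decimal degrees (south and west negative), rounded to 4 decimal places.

17.4167, 17.5000

Field J=9, H=7: +9·20° lon, +7·10° lat → SW at lon 0°, lat -20°.
Square 8, 8: +8·2° lon, +8·1° lat → SW at lon 16°, lat -12°.
Subsquare r=17, j=9: +17·0.0833333° lon, +9·0.0416667° lat → SW at lon 17.4167°, lat -11.625°.
Cell spans 0.0833333° lon × 0.0416667° lat.
west 17.4167, east 17.5000.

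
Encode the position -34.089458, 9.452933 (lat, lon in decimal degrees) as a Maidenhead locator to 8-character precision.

JF45rv48

Add 180° to longitude and 90° to latitude: 189.45293, 55.91054.
Field: lon ⌊189.45293/20⌋ = 9 → J; lat ⌊55.91054/10⌋ = 5 → F.
Square: lon ⌊9.45293/2⌋ = 4; lat ⌊5.91054/1⌋ = 5.
Subsquare: lon ⌊1.45293/0.0833333⌋ = 17 → r; lat ⌊0.91054/0.0416667⌋ = 21 → v.
Extended square: lon ⌊0.03627/0.00833333⌋ = 4; lat ⌊0.03554/0.00416667⌋ = 8.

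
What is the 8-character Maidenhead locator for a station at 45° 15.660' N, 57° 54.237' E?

LN85wg82

Add 180° to longitude and 90° to latitude: 237.90395, 135.26100.
Field: 237.90395/20 → 11 → L, 135.26100/10 → 13 → N; chars LN.
Square: 17.90395/2 → 8, 5.26100/1 → 5; chars 85.
Subsquare: 1.90395/0.0833333 → 22 → w, 0.26100/0.0416667 → 6 → g; chars wg.
Extended square: 0.07062/0.00833333 → 8, 0.01100/0.00416667 → 2; chars 82.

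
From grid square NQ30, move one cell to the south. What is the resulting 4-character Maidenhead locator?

NP39

Latitude square 0; −1 → -1, wraps to 9, carry into field.
Latitude field Q = 16; −1 → 15 = P.
The longitude characters are unchanged.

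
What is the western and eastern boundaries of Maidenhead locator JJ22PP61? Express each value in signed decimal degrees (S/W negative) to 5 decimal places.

5.30000, 5.30833

Field J=9, J=9: +9·20° lon, +9·10° lat → SW at lon 0°, lat 0°.
Square 2, 2: +2·2° lon, +2·1° lat → SW at lon 4°, lat 2°.
Subsquare p=15, p=15: +15·0.0833333° lon, +15·0.0416667° lat → SW at lon 5.25°, lat 2.625°.
Extended square 6, 1: +6·0.00833333° lon, +1·0.00416667° lat → SW at lon 5.3°, lat 2.62917°.
Cell spans 0.00833333° lon × 0.00416667° lat.
west 5.30000, east 5.30833.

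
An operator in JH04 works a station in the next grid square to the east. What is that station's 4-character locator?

Longitude square 0; +1 → 1.
The latitude characters are unchanged.

JH14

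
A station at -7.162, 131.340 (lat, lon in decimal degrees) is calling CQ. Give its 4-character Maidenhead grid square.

PI52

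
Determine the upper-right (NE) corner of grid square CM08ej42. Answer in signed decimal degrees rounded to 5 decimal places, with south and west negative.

38.38750, -139.62500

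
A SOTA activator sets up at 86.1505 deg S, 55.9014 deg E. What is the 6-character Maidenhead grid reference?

LA73wu

Add 180° to longitude and 90° to latitude: 235.9014, 3.8495.
Field: 235.9014/20 → 11 → L, 3.8495/10 → 0 → A; chars LA.
Square: 15.9014/2 → 7, 3.8495/1 → 3; chars 73.
Subsquare: 1.9014/0.0833333 → 22 → w, 0.8495/0.0416667 → 20 → u; chars wu.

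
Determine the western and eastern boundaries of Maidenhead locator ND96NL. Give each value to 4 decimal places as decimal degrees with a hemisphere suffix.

Field N=13, D=3: +13·20° lon, +3·10° lat → SW at lon 80°, lat -60°.
Square 9, 6: +9·2° lon, +6·1° lat → SW at lon 98°, lat -54°.
Subsquare n=13, l=11: +13·0.0833333° lon, +11·0.0416667° lat → SW at lon 99.0833°, lat -53.5417°.
Cell spans 0.0833333° lon × 0.0416667° lat.
west 99.0833° E, east 99.1667° E.

99.0833° E, 99.1667° E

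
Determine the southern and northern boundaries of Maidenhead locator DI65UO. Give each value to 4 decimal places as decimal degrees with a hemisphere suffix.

4.4167° S, 4.3750° S

Field D=3, I=8: +3·20° lon, +8·10° lat → SW at lon -120°, lat -10°.
Square 6, 5: +6·2° lon, +5·1° lat → SW at lon -108°, lat -5°.
Subsquare u=20, o=14: +20·0.0833333° lon, +14·0.0416667° lat → SW at lon -106.333°, lat -4.41667°.
Cell spans 0.0833333° lon × 0.0416667° lat.
south 4.4167° S, north 4.3750° S.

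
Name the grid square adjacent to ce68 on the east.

Longitude square 6; +1 → 7.
The latitude characters are unchanged.

CE78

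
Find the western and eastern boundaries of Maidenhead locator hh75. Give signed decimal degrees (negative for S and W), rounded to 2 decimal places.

-26.00, -24.00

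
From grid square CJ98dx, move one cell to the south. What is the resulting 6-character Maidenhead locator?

Latitude subsquare x = 23; −1 → 22 = w.
The longitude characters are unchanged.

CJ98dw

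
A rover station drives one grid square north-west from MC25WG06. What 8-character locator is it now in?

Longitude extended square 0; −1 → -1, wraps to 9, carry into subsquare.
Longitude subsquare w = 22; −1 → 21 = v.
Latitude extended square 6; +1 → 7.

MC25vg97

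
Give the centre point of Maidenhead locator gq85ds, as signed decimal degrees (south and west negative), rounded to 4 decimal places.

75.7708, -43.7083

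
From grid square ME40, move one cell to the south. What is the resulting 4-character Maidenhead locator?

Latitude square 0; −1 → -1, wraps to 9, carry into field.
Latitude field E = 4; −1 → 3 = D.
The longitude characters are unchanged.

MD49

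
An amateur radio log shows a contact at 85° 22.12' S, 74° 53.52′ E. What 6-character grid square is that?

MA74kp

Shift to the Maidenhead origin (180°W, 90°S): lon 254.8920, lat 4.6313.
Field (20°×10°, letters A–R): 254.8920/20 → 12 → M, 4.6313/10 → 0 → A; chars MA.
Square (2°×1°, digits 0–9): 14.8920/2 → 7, 4.6313/1 → 4; chars 74.
Subsquare (5′×2.5′, letters a–x): 0.8920/0.0833333 → 10 → k, 0.6313/0.0416667 → 15 → p; chars kp.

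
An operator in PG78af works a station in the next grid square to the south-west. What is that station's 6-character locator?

Longitude subsquare a = 0; −1 → -1, wraps to 23 = x, carry into square.
Longitude square 7; −1 → 6.
Latitude subsquare f = 5; −1 → 4 = e.

PG68xe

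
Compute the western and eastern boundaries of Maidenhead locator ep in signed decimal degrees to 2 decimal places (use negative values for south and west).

-100.00, -80.00

Field E=4, P=15: +4·20° lon, +15·10° lat → SW at lon -100°, lat 60°.
Cell spans 20° lon × 10° lat.
west -100.00, east -80.00.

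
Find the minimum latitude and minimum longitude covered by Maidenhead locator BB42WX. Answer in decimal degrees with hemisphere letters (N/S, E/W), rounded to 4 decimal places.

77.0417° S, 150.1667° W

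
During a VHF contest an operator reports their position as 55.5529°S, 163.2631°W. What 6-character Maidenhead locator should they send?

Shift to the Maidenhead origin (180°W, 90°S): lon 16.7369, lat 34.4471.
Field: lon ⌊16.7369/20⌋ = 0 → A; lat ⌊34.4471/10⌋ = 3 → D.
Square: lon ⌊16.7369/2⌋ = 8; lat ⌊4.4471/1⌋ = 4.
Subsquare: lon ⌊0.7369/0.0833333⌋ = 8 → i; lat ⌊0.4471/0.0416667⌋ = 10 → k.

AD84ik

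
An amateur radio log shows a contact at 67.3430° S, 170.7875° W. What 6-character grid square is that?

AC42op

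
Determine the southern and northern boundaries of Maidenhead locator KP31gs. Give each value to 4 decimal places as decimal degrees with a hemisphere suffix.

Field K=10, P=15: +10·20° lon, +15·10° lat → SW at lon 20°, lat 60°.
Square 3, 1: +3·2° lon, +1·1° lat → SW at lon 26°, lat 61°.
Subsquare g=6, s=18: +6·0.0833333° lon, +18·0.0416667° lat → SW at lon 26.5°, lat 61.75°.
Cell spans 0.0833333° lon × 0.0416667° lat.
south 61.7500° N, north 61.7917° N.

61.7500° N, 61.7917° N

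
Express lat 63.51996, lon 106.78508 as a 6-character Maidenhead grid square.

Add 180° to longitude and 90° to latitude: 286.7851, 153.5200.
Field (20°×10°, letters A–R): lon ⌊286.7851/20⌋ = 14 → O; lat ⌊153.5200/10⌋ = 15 → P.
Square (2°×1°, digits 0–9): lon ⌊6.7851/2⌋ = 3; lat ⌊3.5200/1⌋ = 3.
Subsquare (5′×2.5′, letters a–x): lon ⌊0.7851/0.0833333⌋ = 9 → j; lat ⌊0.5200/0.0416667⌋ = 12 → m.

OP33jm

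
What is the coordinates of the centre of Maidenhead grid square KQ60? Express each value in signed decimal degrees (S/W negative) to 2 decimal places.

Field K=10, Q=16: +10·20° lon, +16·10° lat → SW at lon 20°, lat 70°.
Square 6, 0: +6·2° lon, +0·1° lat → SW at lon 32°, lat 70°.
Cell spans 2° lon × 1° lat. Centre is SW corner plus half of each.
latitude 70.50, longitude 33.00.

70.50, 33.00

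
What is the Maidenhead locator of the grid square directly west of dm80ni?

Longitude subsquare n = 13; −1 → 12 = m.
The latitude characters are unchanged.

DM80mi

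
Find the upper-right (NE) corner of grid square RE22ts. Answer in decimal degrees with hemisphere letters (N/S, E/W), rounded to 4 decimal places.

47.2083° S, 165.6667° E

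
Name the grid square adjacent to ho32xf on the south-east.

HO42ae

Longitude subsquare x = 23; +1 → 24, wraps to 0 = a, carry into square.
Longitude square 3; +1 → 4.
Latitude subsquare f = 5; −1 → 4 = e.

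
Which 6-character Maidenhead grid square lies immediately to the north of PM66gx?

PM67ga

Latitude subsquare x = 23; +1 → 24, wraps to 0 = a, carry into square.
Latitude square 6; +1 → 7.
The longitude characters are unchanged.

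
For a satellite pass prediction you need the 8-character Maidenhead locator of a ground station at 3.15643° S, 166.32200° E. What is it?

RI36du82

Add 180° to longitude and 90° to latitude: 346.32200, 86.84357.
Field: lon ⌊346.32200/20⌋ = 17 → R; lat ⌊86.84357/10⌋ = 8 → I.
Square: lon ⌊6.32200/2⌋ = 3; lat ⌊6.84357/1⌋ = 6.
Subsquare: lon ⌊0.32200/0.0833333⌋ = 3 → d; lat ⌊0.84357/0.0416667⌋ = 20 → u.
Extended square: lon ⌊0.07200/0.00833333⌋ = 8; lat ⌊0.01024/0.00416667⌋ = 2.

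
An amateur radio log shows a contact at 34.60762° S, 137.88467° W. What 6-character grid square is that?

CF15bj

Shift to the Maidenhead origin (180°W, 90°S): lon 42.1153, lat 55.3924.
Field: lon ⌊42.1153/20⌋ = 2 → C; lat ⌊55.3924/10⌋ = 5 → F.
Square: lon ⌊2.1153/2⌋ = 1; lat ⌊5.3924/1⌋ = 5.
Subsquare: lon ⌊0.1153/0.0833333⌋ = 1 → b; lat ⌊0.3924/0.0416667⌋ = 9 → j.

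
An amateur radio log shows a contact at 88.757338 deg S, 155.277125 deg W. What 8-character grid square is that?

Offset from 180°W / 90°S: lon 24.72287°, lat 1.24266°.
Field: 24.72287/20 → 1 → B, 1.24266/10 → 0 → A; chars BA.
Square: 4.72287/2 → 2, 1.24266/1 → 1; chars 21.
Subsquare: 0.72287/0.0833333 → 8 → i, 0.24266/0.0416667 → 5 → f; chars if.
Extended square: 0.05621/0.00833333 → 6, 0.03433/0.00416667 → 8; chars 68.

BA21if68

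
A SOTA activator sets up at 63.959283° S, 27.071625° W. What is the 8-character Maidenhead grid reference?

Offset from 180°W / 90°S: lon 152.92837°, lat 26.04072°.
Field: lon ⌊152.92837/20⌋ = 7 → H; lat ⌊26.04072/10⌋ = 2 → C.
Square: lon ⌊12.92837/2⌋ = 6; lat ⌊6.04072/1⌋ = 6.
Subsquare: lon ⌊0.92837/0.0833333⌋ = 11 → l; lat ⌊0.04072/0.0416667⌋ = 0 → a.
Extended square: lon ⌊0.01171/0.00833333⌋ = 1; lat ⌊0.04072/0.00416667⌋ = 9.

HC66la19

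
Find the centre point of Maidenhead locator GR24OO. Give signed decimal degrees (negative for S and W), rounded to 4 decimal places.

84.6042, -54.7917

Field G=6, R=17: +6·20° lon, +17·10° lat → SW at lon -60°, lat 80°.
Square 2, 4: +2·2° lon, +4·1° lat → SW at lon -56°, lat 84°.
Subsquare o=14, o=14: +14·0.0833333° lon, +14·0.0416667° lat → SW at lon -54.8333°, lat 84.5833°.
Cell spans 0.0833333° lon × 0.0416667° lat. Centre is SW corner plus half of each.
latitude 84.6042, longitude -54.7917.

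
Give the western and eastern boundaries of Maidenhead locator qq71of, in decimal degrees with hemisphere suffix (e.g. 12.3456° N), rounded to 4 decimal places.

Field Q=16, Q=16: +16·20° lon, +16·10° lat → SW at lon 140°, lat 70°.
Square 7, 1: +7·2° lon, +1·1° lat → SW at lon 154°, lat 71°.
Subsquare o=14, f=5: +14·0.0833333° lon, +5·0.0416667° lat → SW at lon 155.167°, lat 71.2083°.
Cell spans 0.0833333° lon × 0.0416667° lat.
west 155.1667° E, east 155.2500° E.

155.1667° E, 155.2500° E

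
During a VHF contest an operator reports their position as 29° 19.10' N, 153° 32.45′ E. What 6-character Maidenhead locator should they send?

Offset from 180°W / 90°S: lon 333.5408°, lat 119.3183°.
Field: lon ⌊333.5408/20⌋ = 16 → Q; lat ⌊119.3183/10⌋ = 11 → L.
Square: lon ⌊13.5408/2⌋ = 6; lat ⌊9.3183/1⌋ = 9.
Subsquare: lon ⌊1.5408/0.0833333⌋ = 18 → s; lat ⌊0.3183/0.0416667⌋ = 7 → h.

QL69sh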